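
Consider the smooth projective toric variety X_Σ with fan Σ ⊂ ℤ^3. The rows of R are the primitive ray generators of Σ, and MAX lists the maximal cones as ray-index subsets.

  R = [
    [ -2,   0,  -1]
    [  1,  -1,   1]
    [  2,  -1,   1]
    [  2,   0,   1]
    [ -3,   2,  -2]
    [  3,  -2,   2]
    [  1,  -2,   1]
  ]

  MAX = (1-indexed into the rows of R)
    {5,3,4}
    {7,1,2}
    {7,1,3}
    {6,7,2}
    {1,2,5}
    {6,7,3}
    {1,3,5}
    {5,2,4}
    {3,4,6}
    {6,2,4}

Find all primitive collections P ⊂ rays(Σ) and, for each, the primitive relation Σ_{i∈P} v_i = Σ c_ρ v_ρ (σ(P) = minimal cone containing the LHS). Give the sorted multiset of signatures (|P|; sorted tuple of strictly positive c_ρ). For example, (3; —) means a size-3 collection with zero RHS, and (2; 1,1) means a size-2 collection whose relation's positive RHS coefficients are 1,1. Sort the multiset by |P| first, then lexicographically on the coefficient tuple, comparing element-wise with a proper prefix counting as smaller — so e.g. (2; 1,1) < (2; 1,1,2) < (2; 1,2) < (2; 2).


|primitive collections| = 6. Relations:

  {1,4}:  v_{1} + v_{4} = 0  ⟹  sig = (2; —)
  {5,6}:  v_{5} + v_{6} = 0  ⟹  sig = (2; —)
  {1,6}:  v_{1} + v_{6} = v_{7}  ⟹  sig = (2; 1)
  {2,3}:  v_{2} + v_{3} = v_{6}  ⟹  sig = (2; 1)
  {4,7}:  v_{4} + v_{7} = v_{6}  ⟹  sig = (2; 1)
  {5,7}:  v_{5} + v_{7} = v_{1}  ⟹  sig = (2; 1)

Sorted signature multiset PRS(X):
[(2; —), (2; —), (2; 1), (2; 1), (2; 1), (2; 1)]


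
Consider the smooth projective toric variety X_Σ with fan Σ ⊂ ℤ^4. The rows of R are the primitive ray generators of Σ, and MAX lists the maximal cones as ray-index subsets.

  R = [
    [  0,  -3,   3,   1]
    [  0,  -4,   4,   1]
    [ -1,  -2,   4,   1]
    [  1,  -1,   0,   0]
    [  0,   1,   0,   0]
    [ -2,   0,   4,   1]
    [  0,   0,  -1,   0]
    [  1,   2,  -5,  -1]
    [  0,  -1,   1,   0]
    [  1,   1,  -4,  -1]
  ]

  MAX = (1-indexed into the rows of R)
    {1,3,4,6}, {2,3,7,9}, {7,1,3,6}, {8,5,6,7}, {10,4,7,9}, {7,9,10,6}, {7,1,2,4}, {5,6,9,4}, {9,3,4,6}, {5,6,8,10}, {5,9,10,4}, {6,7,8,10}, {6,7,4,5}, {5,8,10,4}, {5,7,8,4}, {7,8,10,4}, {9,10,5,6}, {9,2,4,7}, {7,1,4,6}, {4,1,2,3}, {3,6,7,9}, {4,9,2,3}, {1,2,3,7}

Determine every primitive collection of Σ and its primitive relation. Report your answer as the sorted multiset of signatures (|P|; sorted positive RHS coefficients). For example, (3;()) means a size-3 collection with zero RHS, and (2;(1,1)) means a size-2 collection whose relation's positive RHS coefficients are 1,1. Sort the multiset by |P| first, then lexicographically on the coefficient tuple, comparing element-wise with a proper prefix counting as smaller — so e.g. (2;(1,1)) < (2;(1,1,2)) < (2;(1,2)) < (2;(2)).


Minimal non-faces — 18 found among 10 rays, 23 max cones:

  P={1,9}:  v_{1} + v_{9} = v_{2} — sig = (2;(1))
  P={3,8}:  v_{3} + v_{8} = v_{7} — sig = (2;(1))
  P={8,9}:  v_{8} + v_{9} = v_{10} — sig = (2;(1))
  P={2,5}:  v_{2} + v_{5} = v_{3} + v_{4} — sig = (2;(1,1))
  P={3,5}:  v_{3} + v_{5} = v_{4} + v_{6} — sig = (2;(1,1))
  P={3,10}:  v_{3} + v_{10} = v_{7} + v_{9} — sig = (2;(1,1))
  P={1,5}:  v_{1} + v_{5} = 2·v_{4} + v_{6} + v_{7} — sig = (2;(1,1,2))
  P={1,10}:  v_{1} + v_{10} = v_{4} + 2·v_{7} + v_{9} — sig = (2;(1,1,2))
  P={2,8}:  v_{2} + v_{8} = v_{4} + 2·v_{7} + v_{9} — sig = (2;(1,1,2))
  P={1,8}:  v_{1} + v_{8} = v_{4} + 2·v_{7} — sig = (2;(1,2))
  P={2,10}:  v_{2} + v_{10} = v_{4} + 2·v_{7} + 2·v_{9} — sig = (2;(1,2,2))
  P={2,6}:  v_{2} + v_{6} = 2·v_{3} — sig = (2;(2))
  P={4,6,10}:  v_{4} + v_{6} + v_{10} = 0 — sig = (3;())
  P={5,7,9}:  v_{5} + v_{7} + v_{9} = 0 — sig = (3;())
  P={3,4,7}:  v_{3} + v_{4} + v_{7} = v_{1} — sig = (3;(1))
  P={5,7,10}:  v_{5} + v_{7} + v_{10} = v_{8} — sig = (3;(1))
  P={4,6,8}:  v_{4} + v_{6} + v_{8} = v_{5} + v_{7} — sig = (3;(1,1))
  P={4,6,7,9}:  v_{4} + v_{6} + v_{7} + v_{9} = v_{3} — sig = (4;(1))

Hence PRS(X_Σ) =
[(2;(1)), (2;(1)), (2;(1)), (2;(1,1)), (2;(1,1)), (2;(1,1)), (2;(1,1,2)), (2;(1,1,2)), (2;(1,1,2)), (2;(1,2)), (2;(1,2,2)), (2;(2)), (3;()), (3;()), (3;(1)), (3;(1)), (3;(1,1)), (4;(1))]


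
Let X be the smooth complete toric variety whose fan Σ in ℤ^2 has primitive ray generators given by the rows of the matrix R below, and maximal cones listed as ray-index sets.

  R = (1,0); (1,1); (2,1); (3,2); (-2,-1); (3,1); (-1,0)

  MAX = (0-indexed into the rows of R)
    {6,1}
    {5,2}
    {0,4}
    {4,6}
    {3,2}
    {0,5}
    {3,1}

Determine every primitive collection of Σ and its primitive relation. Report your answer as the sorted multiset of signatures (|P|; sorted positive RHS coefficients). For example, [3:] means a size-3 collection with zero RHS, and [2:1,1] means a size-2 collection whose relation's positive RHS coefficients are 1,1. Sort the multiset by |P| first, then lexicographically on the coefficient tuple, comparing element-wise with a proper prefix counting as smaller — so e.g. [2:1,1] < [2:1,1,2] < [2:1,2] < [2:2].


Primitive collections (14):

  P={0,6}:  v_{0} + v_{6} = 0  →  sig = [2:]
  P={2,4}:  v_{2} + v_{4} = 0  →  sig = [2:]
  P={0,1}:  v_{0} + v_{1} = v_{2}  →  sig = [2:1]
  P={0,2}:  v_{0} + v_{2} = v_{5}  →  sig = [2:1]
  P={1,2}:  v_{1} + v_{2} = v_{3}  →  sig = [2:1]
  P={1,4}:  v_{1} + v_{4} = v_{6}  →  sig = [2:1]
  P={2,6}:  v_{2} + v_{6} = v_{1}  →  sig = [2:1]
  P={3,4}:  v_{3} + v_{4} = v_{1}  →  sig = [2:1]
  P={4,5}:  v_{4} + v_{5} = v_{0}  →  sig = [2:1]
  P={5,6}:  v_{5} + v_{6} = v_{2}  →  sig = [2:1]
  P={0,3}:  v_{0} + v_{3} = 2·v_{2}  →  sig = [2:2]
  P={1,5}:  v_{1} + v_{5} = 2·v_{2}  →  sig = [2:2]
  P={3,6}:  v_{3} + v_{6} = 2·v_{1}  →  sig = [2:2]
  P={3,5}:  v_{3} + v_{5} = 3·v_{2}  →  sig = [2:3]

Sorted signature multiset PRS(X):
[[2:], [2:], [2:1], [2:1], [2:1], [2:1], [2:1], [2:1], [2:1], [2:1], [2:2], [2:2], [2:2], [2:3]]


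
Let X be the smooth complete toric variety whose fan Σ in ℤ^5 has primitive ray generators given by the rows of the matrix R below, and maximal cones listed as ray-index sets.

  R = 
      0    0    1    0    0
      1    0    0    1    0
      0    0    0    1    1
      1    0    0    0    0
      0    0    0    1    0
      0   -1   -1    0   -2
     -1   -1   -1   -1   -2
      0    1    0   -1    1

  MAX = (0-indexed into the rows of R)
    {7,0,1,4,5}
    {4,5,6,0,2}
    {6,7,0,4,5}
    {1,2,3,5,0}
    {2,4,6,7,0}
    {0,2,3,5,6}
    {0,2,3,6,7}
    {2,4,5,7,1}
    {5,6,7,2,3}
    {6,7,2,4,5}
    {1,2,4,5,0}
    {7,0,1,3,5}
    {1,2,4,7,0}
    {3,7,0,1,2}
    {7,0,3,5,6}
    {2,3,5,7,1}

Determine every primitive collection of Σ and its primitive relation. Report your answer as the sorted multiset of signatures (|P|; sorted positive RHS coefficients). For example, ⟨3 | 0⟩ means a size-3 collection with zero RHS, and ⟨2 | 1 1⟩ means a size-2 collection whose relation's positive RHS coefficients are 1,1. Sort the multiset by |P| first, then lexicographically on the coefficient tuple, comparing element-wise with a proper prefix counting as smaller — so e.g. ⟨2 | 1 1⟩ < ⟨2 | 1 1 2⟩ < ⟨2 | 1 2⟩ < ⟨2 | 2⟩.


Σ has 3 primitive collections:

  P = {1,6}:  v_{1} + v_{6} = v_{5}  ⟹  sig = ⟨2 | 1⟩
  P = {3,4}:  v_{3} + v_{4} = v_{1}  ⟹  sig = ⟨2 | 1⟩
  P = {0,2,5,7}:  v_{0} + v_{2} + v_{5} + v_{7} = 0  ⟹  sig = ⟨4 | 0⟩

so the primitive-relation signature multiset is
{ ⟨2 | 1⟩ ×2,  ⟨4 | 0⟩ }


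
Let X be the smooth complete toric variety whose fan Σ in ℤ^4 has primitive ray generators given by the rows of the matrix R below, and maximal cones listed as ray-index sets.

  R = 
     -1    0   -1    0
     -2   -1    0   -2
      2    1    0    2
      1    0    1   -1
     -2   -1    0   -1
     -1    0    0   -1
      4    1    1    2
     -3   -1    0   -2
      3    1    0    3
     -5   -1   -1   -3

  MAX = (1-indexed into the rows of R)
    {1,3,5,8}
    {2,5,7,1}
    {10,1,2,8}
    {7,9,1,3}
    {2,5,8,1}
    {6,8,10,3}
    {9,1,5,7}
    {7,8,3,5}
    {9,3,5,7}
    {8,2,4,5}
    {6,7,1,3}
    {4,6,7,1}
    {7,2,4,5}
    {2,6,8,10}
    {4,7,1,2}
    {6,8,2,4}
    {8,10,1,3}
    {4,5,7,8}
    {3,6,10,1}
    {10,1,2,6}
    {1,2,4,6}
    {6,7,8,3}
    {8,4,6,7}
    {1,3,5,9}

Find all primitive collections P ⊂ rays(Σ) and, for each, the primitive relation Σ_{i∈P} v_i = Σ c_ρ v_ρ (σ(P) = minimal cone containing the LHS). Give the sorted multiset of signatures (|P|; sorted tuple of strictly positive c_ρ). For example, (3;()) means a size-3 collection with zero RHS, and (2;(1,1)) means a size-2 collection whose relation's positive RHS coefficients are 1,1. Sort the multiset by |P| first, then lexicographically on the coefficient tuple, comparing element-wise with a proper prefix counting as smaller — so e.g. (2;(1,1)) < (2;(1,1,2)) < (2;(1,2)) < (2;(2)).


Δ(Σ) — 10 vertices, 18 min non-faces:

  P={2,3}:  v_{2} + v_{3} = 0 — sig = (2;())
  P={4,9}:  v_{4} + v_{9} = v_{7} — sig = (2;(1))
  P={5,6}:  v_{5} + v_{6} = v_{8} — sig = (2;(1))
  P={6,9}:  v_{6} + v_{9} = v_{3} — sig = (2;(1))
  P={7,10}:  v_{7} + v_{10} = v_{6} — sig = (2;(1))
  P={3,4}:  v_{3} + v_{4} = v_{6} + v_{7} — sig = (2;(1,1))
  P={8,9}:  v_{8} + v_{9} = v_{3} + v_{5} — sig = (2;(1,1))
  P={2,9}:  v_{2} + v_{9} = v_{1} + v_{5} + v_{7} — sig = (2;(1,1,1))
  P={9,10}:  v_{9} + v_{10} = v_{1} + v_{3} + v_{8} — sig = (2;(1,1,1))
  P={4,10}:  v_{4} + v_{10} = v_{2} + 2·v_{6} — sig = (2;(1,2))
  P={5,10}:  v_{5} + v_{10} = v_{1} + 2·v_{8} — sig = (2;(1,2))
  P={1,7,8}:  v_{1} + v_{7} + v_{8} = 0 — sig = (3;())
  P={1,4,5}:  v_{1} + v_{4} + v_{5} = v_{2} — sig = (3;(1))
  P={1,6,8}:  v_{1} + v_{6} + v_{8} = v_{10} — sig = (3;(1))
  P={2,6,7}:  v_{2} + v_{6} + v_{7} = v_{4} — sig = (3;(1))
  P={1,4,8}:  v_{1} + v_{4} + v_{8} = v_{2} + v_{6} — sig = (3;(1,1))
  P={2,7,8}:  v_{2} + v_{7} + v_{8} = v_{4} + v_{5} — sig = (3;(1,1))
  P={1,3,5,7}:  v_{1} + v_{3} + v_{5} + v_{7} = v_{9} — sig = (4;(1))

Hence PRS(X_Σ) =
[(2;()), (2;(1)), (2;(1)), (2;(1)), (2;(1)), (2;(1,1)), (2;(1,1)), (2;(1,1,1)), (2;(1,1,1)), (2;(1,2)), (2;(1,2)), (3;()), (3;(1)), (3;(1)), (3;(1)), (3;(1,1)), (3;(1,1)), (4;(1))]


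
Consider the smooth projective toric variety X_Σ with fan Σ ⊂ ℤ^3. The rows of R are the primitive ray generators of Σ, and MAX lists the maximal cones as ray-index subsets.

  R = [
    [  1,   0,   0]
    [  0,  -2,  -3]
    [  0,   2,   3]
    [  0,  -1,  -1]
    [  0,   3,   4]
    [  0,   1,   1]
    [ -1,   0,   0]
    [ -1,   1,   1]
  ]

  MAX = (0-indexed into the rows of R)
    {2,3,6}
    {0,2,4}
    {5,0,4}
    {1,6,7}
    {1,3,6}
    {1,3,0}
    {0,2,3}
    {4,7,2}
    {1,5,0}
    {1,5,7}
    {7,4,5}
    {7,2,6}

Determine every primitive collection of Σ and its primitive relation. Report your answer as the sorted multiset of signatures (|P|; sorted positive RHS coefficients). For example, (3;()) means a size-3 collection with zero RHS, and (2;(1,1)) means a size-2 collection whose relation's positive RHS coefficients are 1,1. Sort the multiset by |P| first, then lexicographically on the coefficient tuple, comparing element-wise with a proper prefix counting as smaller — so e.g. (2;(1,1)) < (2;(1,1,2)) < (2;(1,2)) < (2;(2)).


|primitive collections| = 10. Relations:

  P = {0,6}:  v_{0} + v_{6} = 0  →  sig = (2;())
  P = {1,2}:  v_{1} + v_{2} = 0  →  sig = (2;())
  P = {3,5}:  v_{3} + v_{5} = 0  →  sig = (2;())
  P = {0,7}:  v_{0} + v_{7} = v_{5}  →  sig = (2;(1))
  P = {1,4}:  v_{1} + v_{4} = v_{5}  →  sig = (2;(1))
  P = {2,5}:  v_{2} + v_{5} = v_{4}  →  sig = (2;(1))
  P = {3,4}:  v_{3} + v_{4} = v_{2}  →  sig = (2;(1))
  P = {3,7}:  v_{3} + v_{7} = v_{6}  →  sig = (2;(1))
  P = {5,6}:  v_{5} + v_{6} = v_{7}  →  sig = (2;(1))
  P = {4,6}:  v_{4} + v_{6} = v_{2} + v_{7}  →  sig = (2;(1,1))

Hence PRS(X_Σ) =
{ (2;()) ×3,  (2;(1)) ×6,  (2;(1,1)) }


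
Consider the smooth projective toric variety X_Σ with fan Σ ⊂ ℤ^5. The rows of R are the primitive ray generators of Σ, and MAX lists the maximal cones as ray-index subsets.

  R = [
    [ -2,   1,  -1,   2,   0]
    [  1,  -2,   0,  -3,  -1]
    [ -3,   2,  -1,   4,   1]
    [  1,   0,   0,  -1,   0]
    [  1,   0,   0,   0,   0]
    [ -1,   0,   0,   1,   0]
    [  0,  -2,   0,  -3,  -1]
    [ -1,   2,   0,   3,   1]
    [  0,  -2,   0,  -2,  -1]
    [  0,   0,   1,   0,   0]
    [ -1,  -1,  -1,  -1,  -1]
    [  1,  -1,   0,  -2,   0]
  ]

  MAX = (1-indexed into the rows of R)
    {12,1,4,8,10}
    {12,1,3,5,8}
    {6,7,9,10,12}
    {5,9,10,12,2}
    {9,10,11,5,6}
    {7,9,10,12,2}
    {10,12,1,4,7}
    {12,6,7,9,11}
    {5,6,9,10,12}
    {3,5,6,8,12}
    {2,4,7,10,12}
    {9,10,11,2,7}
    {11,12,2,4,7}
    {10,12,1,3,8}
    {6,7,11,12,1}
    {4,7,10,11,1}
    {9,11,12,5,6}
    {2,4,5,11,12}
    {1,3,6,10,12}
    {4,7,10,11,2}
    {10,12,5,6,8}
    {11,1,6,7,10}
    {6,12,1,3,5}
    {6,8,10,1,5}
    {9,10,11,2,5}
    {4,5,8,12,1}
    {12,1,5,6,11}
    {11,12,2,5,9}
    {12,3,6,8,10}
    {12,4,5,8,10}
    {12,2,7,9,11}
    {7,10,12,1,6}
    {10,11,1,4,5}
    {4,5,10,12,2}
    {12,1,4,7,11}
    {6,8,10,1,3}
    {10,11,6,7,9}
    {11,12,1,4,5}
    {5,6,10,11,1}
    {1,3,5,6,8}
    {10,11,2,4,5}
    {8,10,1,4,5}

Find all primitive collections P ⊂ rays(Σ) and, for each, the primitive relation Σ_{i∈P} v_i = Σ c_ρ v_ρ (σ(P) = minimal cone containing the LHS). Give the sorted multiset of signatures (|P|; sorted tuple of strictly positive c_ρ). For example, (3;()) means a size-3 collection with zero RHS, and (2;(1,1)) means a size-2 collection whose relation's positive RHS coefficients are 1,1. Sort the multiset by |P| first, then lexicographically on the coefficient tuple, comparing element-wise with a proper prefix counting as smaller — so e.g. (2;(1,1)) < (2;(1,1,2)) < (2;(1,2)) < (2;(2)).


19 collections generate NE(X_Σ); each relation:

  • {2,8}:  v_{2} + v_{8} = 0 ; sig = (2;())
  • {4,6}:  v_{4} + v_{6} = 0 ; sig = (2;())
  • {1,2}:  v_{1} + v_{2} = v_{11} ; sig = (2;(1))
  • {2,6}:  v_{2} + v_{6} = v_{9} ; sig = (2;(1))
  • {4,9}:  v_{4} + v_{9} = v_{2} ; sig = (2;(1))
  • {5,7}:  v_{5} + v_{7} = v_{2} ; sig = (2;(1))
  • {8,9}:  v_{8} + v_{9} = v_{6} ; sig = (2;(1))
  • {8,11}:  v_{8} + v_{11} = v_{1} ; sig = (2;(1))
  • {1,9}:  v_{1} + v_{9} = v_{6} + v_{11} ; sig = (2;(1,1))
  • {2,3}:  v_{2} + v_{3} = v_{1} + v_{6} + v_{12} ; sig = (2;(1,1,1))
  • {3,4}:  v_{3} + v_{4} = v_{1} + v_{8} + v_{12} ; sig = (2;(1,1,1))
  • {7,8}:  v_{7} + v_{8} = v_{1} + v_{10} + v_{12} ; sig = (2;(1,1,1))
  • {3,9}:  v_{3} + v_{9} = v_{1} + 2·v_{6} + v_{12} ; sig = (2;(1,1,2))
  • {3,11}:  v_{3} + v_{11} = 2·v_{1} + v_{6} + v_{12} ; sig = (2;(1,1,2))
  • {3,7}:  v_{3} + v_{7} = 2·v_{1} + v_{6} + v_{10} + 2·v_{12} ; sig = (2;(1,1,2,2))
  • {10,11,12}:  v_{10} + v_{11} + v_{12} = v_{7} ; sig = (3;(1))
  • {3,5,10}:  v_{3} + v_{5} + v_{10} = v_{6} + v_{8} ; sig = (3;(1,1))
  • {1,5,10,12}:  v_{1} + v_{5} + v_{10} + v_{12} = 0 ; sig = (4;())
  • {1,6,8,12}:  v_{1} + v_{6} + v_{8} + v_{12} = v_{3} ; sig = (4;(1))

Hence PRS(X_Σ) =
    (2;())
    (2;())
    (2;(1))
    (2;(1))
    (2;(1))
    (2;(1))
    (2;(1))
    (2;(1))
    (2;(1,1))
    (2;(1,1,1))
    (2;(1,1,1))
    (2;(1,1,1))
    (2;(1,1,2))
    (2;(1,1,2))
    (2;(1,1,2,2))
    (3;(1))
    (3;(1,1))
    (4;())
    (4;(1))


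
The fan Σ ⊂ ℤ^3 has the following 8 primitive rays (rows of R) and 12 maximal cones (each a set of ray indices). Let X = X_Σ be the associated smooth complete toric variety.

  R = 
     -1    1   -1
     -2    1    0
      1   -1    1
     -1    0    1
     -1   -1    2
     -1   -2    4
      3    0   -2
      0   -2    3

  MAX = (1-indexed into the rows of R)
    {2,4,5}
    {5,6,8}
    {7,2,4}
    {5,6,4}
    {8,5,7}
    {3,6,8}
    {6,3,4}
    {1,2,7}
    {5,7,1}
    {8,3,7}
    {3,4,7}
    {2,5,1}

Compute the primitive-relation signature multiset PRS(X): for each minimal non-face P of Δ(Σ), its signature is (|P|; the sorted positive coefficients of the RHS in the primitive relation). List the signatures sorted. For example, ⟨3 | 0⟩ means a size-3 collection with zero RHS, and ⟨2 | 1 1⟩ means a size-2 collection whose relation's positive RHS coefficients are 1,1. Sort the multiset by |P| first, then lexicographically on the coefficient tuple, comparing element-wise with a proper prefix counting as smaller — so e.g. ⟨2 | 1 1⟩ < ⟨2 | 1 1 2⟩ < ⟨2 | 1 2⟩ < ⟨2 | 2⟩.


12 minimal non-faces of Δ(Σ) (on 8 rays):

  • {1,3}:  v_{1} + v_{3} = 0  so sig = ⟨2 | 0⟩
  • {1,4}:  v_{1} + v_{4} = v_{2}  so sig = ⟨2 | 1⟩
  • {1,8}:  v_{1} + v_{8} = v_{5}  so sig = ⟨2 | 1⟩
  • {2,3}:  v_{2} + v_{3} = v_{4}  so sig = ⟨2 | 1⟩
  • {3,5}:  v_{3} + v_{5} = v_{8}  so sig = ⟨2 | 1⟩
  • {4,8}:  v_{4} + v_{8} = v_{6}  so sig = ⟨2 | 1⟩
  • {1,6}:  v_{1} + v_{6} = v_{4} + v_{5}  so sig = ⟨2 | 1 1⟩
  • {2,8}:  v_{2} + v_{8} = v_{4} + v_{5}  so sig = ⟨2 | 1 1⟩
  • {2,6}:  v_{2} + v_{6} = 2·v_{4} + v_{5}  so sig = ⟨2 | 1 2⟩
  • {6,7}:  v_{6} + v_{7} = 2·v_{3}  so sig = ⟨2 | 2⟩
  • {2,5,7}:  v_{2} + v_{5} + v_{7} = 0  so sig = ⟨3 | 0⟩
  • {4,5,7}:  v_{4} + v_{5} + v_{7} = v_{3}  so sig = ⟨3 | 1⟩

Sorted signature multiset PRS(X):
{ ⟨2 | 0⟩,  ⟨2 | 1⟩ ×5,  ⟨2 | 1 1⟩ ×2,  ⟨2 | 1 2⟩,  ⟨2 | 2⟩,  ⟨3 | 0⟩,  ⟨3 | 1⟩ }


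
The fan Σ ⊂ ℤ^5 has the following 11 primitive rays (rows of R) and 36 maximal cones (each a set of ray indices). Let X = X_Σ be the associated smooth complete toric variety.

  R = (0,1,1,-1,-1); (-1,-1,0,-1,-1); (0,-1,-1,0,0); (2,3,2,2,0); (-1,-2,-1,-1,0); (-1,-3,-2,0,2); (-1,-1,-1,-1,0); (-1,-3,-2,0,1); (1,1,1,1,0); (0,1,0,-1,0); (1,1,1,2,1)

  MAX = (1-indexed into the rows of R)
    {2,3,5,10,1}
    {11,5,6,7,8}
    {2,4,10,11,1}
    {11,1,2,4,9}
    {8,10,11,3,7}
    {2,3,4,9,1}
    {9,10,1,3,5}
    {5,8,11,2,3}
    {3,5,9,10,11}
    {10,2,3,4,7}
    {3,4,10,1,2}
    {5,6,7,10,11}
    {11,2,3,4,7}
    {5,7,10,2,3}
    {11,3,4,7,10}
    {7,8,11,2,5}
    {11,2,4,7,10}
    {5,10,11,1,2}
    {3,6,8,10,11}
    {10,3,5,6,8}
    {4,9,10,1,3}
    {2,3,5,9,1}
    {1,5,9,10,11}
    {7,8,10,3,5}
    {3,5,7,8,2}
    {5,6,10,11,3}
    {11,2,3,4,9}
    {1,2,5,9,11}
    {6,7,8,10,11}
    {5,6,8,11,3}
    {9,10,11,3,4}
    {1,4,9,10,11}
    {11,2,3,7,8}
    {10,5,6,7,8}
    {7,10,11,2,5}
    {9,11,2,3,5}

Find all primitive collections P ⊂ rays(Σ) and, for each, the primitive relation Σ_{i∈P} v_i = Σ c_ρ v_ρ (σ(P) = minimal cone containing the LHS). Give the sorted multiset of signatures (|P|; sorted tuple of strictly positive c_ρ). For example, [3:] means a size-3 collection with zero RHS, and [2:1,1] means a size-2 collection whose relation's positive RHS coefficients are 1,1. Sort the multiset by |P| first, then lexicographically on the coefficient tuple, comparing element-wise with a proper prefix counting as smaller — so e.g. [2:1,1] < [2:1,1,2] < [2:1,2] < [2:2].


Δ(Σ) — 11 vertices, 17 min non-faces:

  P={7,9}:  v_{7} + v_{9} = 0  ⟹  sig = [2:]
  P={1,8}:  v_{1} + v_{8} = v_{5}  ⟹  sig = [2:1]
  P={4,5}:  v_{4} + v_{5} = v_{9}  ⟹  sig = [2:1]
  P={1,7}:  v_{1} + v_{7} = v_{2} + v_{10}  ⟹  sig = [2:1,1]
  P={4,8}:  v_{4} + v_{8} = v_{3} + v_{11}  ⟹  sig = [2:1,1]
  P={8,9}:  v_{8} + v_{9} = v_{3} + v_{5} + v_{11}  ⟹  sig = [2:1,1,1]
  P={4,6}:  v_{4} + v_{6} = v_{3} + v_{5} + v_{10} + 2·v_{11}  ⟹  sig = [2:1,1,1,2]
  P={1,6}:  v_{1} + v_{6} = 2·v_{5} + v_{10} + v_{11}  ⟹  sig = [2:1,1,2]
  P={2,6}:  v_{2} + v_{6} = 2·v_{5} + v_{7} + v_{11}  ⟹  sig = [2:1,1,2]
  P={6,9}:  v_{6} + v_{9} = v_{3} + 2·v_{5} + v_{10} + 2·v_{11}  ⟹  sig = [2:1,1,2,2]
  P={1,3,11}:  v_{1} + v_{3} + v_{11} = v_{9}  ⟹  sig = [3:1]
  P={2,9,10}:  v_{2} + v_{9} + v_{10} = v_{1}  ⟹  sig = [3:1]
  P={2,8,10}:  v_{2} + v_{8} + v_{10} = v_{5} + v_{7}  ⟹  sig = [3:1,1]
  P={3,6,7}:  v_{3} + v_{6} + v_{7} = 2·v_{8} + v_{10}  ⟹  sig = [3:1,2]
  P={2,3,10,11}:  v_{2} + v_{3} + v_{10} + v_{11} = 0  ⟹  sig = [4:]
  P={3,5,7,11}:  v_{3} + v_{5} + v_{7} + v_{11} = v_{8}  ⟹  sig = [4:1]
  P={5,8,10,11}:  v_{5} + v_{8} + v_{10} + v_{11} = v_{6}  ⟹  sig = [4:1]

Signatures (|P|; sorted positive RHS coefficients), sorted:
{ [2:],  [2:1] ×2,  [2:1,1] ×2,  [2:1,1,1],  [2:1,1,1,2],  [2:1,1,2] ×2,  [2:1,1,2,2],  [3:1] ×2,  [3:1,1],  [3:1,2],  [4:],  [4:1] ×2 }


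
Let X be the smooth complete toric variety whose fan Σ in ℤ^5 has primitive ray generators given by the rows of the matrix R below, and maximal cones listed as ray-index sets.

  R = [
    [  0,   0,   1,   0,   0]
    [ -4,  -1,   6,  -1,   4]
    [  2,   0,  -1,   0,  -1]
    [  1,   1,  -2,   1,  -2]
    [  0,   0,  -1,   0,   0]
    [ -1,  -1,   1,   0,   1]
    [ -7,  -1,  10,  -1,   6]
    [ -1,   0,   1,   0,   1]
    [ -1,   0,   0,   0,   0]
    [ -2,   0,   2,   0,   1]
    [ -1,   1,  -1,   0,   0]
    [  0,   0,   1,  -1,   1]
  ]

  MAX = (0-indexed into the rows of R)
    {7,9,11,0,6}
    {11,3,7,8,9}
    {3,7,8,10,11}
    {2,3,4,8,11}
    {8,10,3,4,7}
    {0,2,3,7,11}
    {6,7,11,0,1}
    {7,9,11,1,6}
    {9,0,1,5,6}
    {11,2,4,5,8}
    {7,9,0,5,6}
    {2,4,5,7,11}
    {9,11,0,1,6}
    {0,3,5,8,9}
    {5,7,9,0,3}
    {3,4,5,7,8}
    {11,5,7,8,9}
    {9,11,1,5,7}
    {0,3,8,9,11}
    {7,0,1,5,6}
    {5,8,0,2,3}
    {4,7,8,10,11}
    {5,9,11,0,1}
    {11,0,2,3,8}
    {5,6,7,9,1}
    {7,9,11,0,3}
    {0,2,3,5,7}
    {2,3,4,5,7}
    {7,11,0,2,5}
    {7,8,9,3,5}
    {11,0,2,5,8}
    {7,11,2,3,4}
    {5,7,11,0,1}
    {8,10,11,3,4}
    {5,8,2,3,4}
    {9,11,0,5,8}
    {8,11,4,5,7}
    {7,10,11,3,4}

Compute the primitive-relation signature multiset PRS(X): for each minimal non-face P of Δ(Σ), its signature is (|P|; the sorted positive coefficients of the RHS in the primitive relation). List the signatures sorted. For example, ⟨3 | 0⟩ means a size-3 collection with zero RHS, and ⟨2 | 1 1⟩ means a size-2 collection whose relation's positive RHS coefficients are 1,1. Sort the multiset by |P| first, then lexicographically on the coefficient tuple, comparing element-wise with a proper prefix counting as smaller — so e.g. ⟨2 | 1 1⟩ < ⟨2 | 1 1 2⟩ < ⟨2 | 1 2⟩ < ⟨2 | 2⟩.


24 minimal non-faces of Δ(Σ) (on 12 rays):

  • {0,4}:  v_{0} + v_{4} = 0  ⟹  sig = ⟨2 | 0⟩
  • {2,9}:  v_{2} + v_{9} = v_{0}  ⟹  sig = ⟨2 | 1⟩
  • {4,9}:  v_{4} + v_{9} = v_{7} + v_{8}  ⟹  sig = ⟨2 | 1 1⟩
  • {1,3}:  v_{1} + v_{3} = v_{0} + v_{7} + v_{9}  ⟹  sig = ⟨2 | 1 1 1⟩
  • {2,10}:  v_{2} + v_{10} = v_{3} + v_{4} + v_{11}  ⟹  sig = ⟨2 | 1 1 1⟩
  • {4,6}:  v_{4} + v_{6} = v_{1} + v_{7} + v_{9}  ⟹  sig = ⟨2 | 1 1 1⟩
  • {5,10}:  v_{5} + v_{10} = v_{4} + v_{7} + v_{8}  ⟹  sig = ⟨2 | 1 1 1⟩
  • {0,10}:  v_{0} + v_{10} = v_{3} + v_{7} + v_{8} + v_{11}  ⟹  sig = ⟨2 | 1 1 1 1⟩
  • {1,4}:  v_{1} + v_{4} = v_{5} + v_{7} + v_{9} + v_{11}  ⟹  sig = ⟨2 | 1 1 1 1⟩
  • {1,2}:  v_{1} + v_{2} = 2·v_{0} + v_{5} + v_{7} + v_{11}  ⟹  sig = ⟨2 | 1 1 1 2⟩
  • {1,10}:  v_{1} + v_{10} = 2·v_{7} + v_{8} + v_{9} + v_{11}  ⟹  sig = ⟨2 | 1 1 1 2⟩
  • {1,8}:  v_{1} + v_{8} = v_{5} + 2·v_{9} + v_{11}  ⟹  sig = ⟨2 | 1 1 2⟩
  • {2,6}:  v_{2} + v_{6} = 2·v_{0} + v_{1} + v_{7}  ⟹  sig = ⟨2 | 1 1 2⟩
  • {9,10}:  v_{9} + v_{10} = v_{3} + 2·v_{7} + 2·v_{8} + v_{11}  ⟹  sig = ⟨2 | 1 1 2 2⟩
  • {6,8}:  v_{6} + v_{8} = v_{1} + 2·v_{9}  ⟹  sig = ⟨2 | 1 2⟩
  • {6,10}:  v_{6} + v_{10} = 2·v_{7} + 3·v_{9} + v_{11}  ⟹  sig = ⟨2 | 1 2 3⟩
  • {3,6}:  v_{3} + v_{6} = 2·v_{0} + 2·v_{7} + 2·v_{9}  ⟹  sig = ⟨2 | 2 2 2⟩
  • {2,7,8}:  v_{2} + v_{7} + v_{8} = 0  ⟹  sig = ⟨3 | 0⟩
  • {3,5,11}:  v_{3} + v_{5} + v_{11} = 0  ⟹  sig = ⟨3 | 0⟩
  • {0,7,8}:  v_{0} + v_{7} + v_{8} = v_{9}  ⟹  sig = ⟨3 | 1⟩
  • {5,6,11}:  v_{5} + v_{6} + v_{11} = 2·v_{1}  ⟹  sig = ⟨3 | 2⟩
  • {0,1,7,9}:  v_{0} + v_{1} + v_{7} + v_{9} = v_{6}  ⟹  sig = ⟨4 | 1⟩
  • {0,5,7,9,11}:  v_{0} + v_{5} + v_{7} + v_{9} + v_{11} = v_{1}  ⟹  sig = ⟨5 | 1⟩
  • {3,4,7,8,11}:  v_{3} + v_{4} + v_{7} + v_{8} + v_{11} = v_{10}  ⟹  sig = ⟨5 | 1⟩

Hence PRS(X_Σ) =
    ⟨2 | 0⟩
    ⟨2 | 1⟩
    ⟨2 | 1 1⟩
    ⟨2 | 1 1 1⟩
    ⟨2 | 1 1 1⟩
    ⟨2 | 1 1 1⟩
    ⟨2 | 1 1 1⟩
    ⟨2 | 1 1 1 1⟩
    ⟨2 | 1 1 1 1⟩
    ⟨2 | 1 1 1 2⟩
    ⟨2 | 1 1 1 2⟩
    ⟨2 | 1 1 2⟩
    ⟨2 | 1 1 2⟩
    ⟨2 | 1 1 2 2⟩
    ⟨2 | 1 2⟩
    ⟨2 | 1 2 3⟩
    ⟨2 | 2 2 2⟩
    ⟨3 | 0⟩
    ⟨3 | 0⟩
    ⟨3 | 1⟩
    ⟨3 | 2⟩
    ⟨4 | 1⟩
    ⟨5 | 1⟩
    ⟨5 | 1⟩


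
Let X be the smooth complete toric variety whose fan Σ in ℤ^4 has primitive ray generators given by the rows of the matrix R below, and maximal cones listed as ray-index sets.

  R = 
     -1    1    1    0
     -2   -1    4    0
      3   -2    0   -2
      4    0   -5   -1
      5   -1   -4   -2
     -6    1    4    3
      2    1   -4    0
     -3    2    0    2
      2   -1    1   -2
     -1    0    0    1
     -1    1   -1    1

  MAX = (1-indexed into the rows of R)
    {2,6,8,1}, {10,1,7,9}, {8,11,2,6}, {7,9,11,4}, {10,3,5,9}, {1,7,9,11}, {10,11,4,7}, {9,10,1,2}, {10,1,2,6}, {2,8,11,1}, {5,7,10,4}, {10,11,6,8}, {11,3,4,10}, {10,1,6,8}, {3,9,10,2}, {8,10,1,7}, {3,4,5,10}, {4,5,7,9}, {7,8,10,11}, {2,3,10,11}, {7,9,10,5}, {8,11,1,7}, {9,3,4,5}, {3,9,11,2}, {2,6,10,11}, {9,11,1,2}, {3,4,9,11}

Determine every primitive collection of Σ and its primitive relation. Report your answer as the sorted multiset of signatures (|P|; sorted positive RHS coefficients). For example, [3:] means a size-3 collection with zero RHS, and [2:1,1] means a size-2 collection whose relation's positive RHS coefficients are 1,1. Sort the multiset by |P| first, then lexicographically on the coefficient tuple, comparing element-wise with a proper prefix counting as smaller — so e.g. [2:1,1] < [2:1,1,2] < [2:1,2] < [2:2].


The 22 primitive collections of Σ (r=11, n=4):

  {2,7}:  v_{2} + v_{7} = 0  ⟹  sig = [2:]
  {3,8}:  v_{3} + v_{8} = 0  ⟹  sig = [2:]
  {1,3}:  v_{1} + v_{3} = v_{9}  ⟹  sig = [2:1]
  {2,5}:  v_{2} + v_{5} = v_{3}  ⟹  sig = [2:1]
  {3,7}:  v_{3} + v_{7} = v_{5}  ⟹  sig = [2:1]
  {5,6}:  v_{5} + v_{6} = v_{10}  ⟹  sig = [2:1]
  {5,8}:  v_{5} + v_{8} = v_{7}  ⟹  sig = [2:1]
  {5,11}:  v_{5} + v_{11} = v_{4}  ⟹  sig = [2:1]
  {8,9}:  v_{8} + v_{9} = v_{1}  ⟹  sig = [2:1]
  {1,5}:  v_{1} + v_{5} = v_{7} + v_{9}  ⟹  sig = [2:1,1]
  {2,4}:  v_{2} + v_{4} = v_{3} + v_{11}  ⟹  sig = [2:1,1]
  {3,6}:  v_{3} + v_{6} = v_{2} + v_{10}  ⟹  sig = [2:1,1]
  {4,6}:  v_{4} + v_{6} = v_{10} + v_{11}  ⟹  sig = [2:1,1]
  {4,8}:  v_{4} + v_{8} = v_{7} + v_{11}  ⟹  sig = [2:1,1]
  {6,7}:  v_{6} + v_{7} = v_{8} + v_{10}  ⟹  sig = [2:1,1]
  {1,4}:  v_{1} + v_{4} = v_{7} + v_{9} + v_{11}  ⟹  sig = [2:1,1,1]
  {6,9}:  v_{6} + v_{9} = v_{1} + v_{2} + v_{10}  ⟹  sig = [2:1,1,1]
  {9,10,11}:  v_{9} + v_{10} + v_{11} = 0  ⟹  sig = [3:]
  {1,10,11}:  v_{1} + v_{10} + v_{11} = v_{8}  ⟹  sig = [3:1]
  {2,8,10}:  v_{2} + v_{8} + v_{10} = v_{6}  ⟹  sig = [3:1]
  {4,9,10}:  v_{4} + v_{9} + v_{10} = v_{5}  ⟹  sig = [3:1]
  {1,6,11}:  v_{1} + v_{6} + v_{11} = v_{2} + 2·v_{8}  ⟹  sig = [3:1,2]

Signatures (|P|; sorted positive RHS coefficients), sorted:
    [2:]
    [2:]
    [2:1]
    [2:1]
    [2:1]
    [2:1]
    [2:1]
    [2:1]
    [2:1]
    [2:1,1]
    [2:1,1]
    [2:1,1]
    [2:1,1]
    [2:1,1]
    [2:1,1]
    [2:1,1,1]
    [2:1,1,1]
    [3:]
    [3:1]
    [3:1]
    [3:1]
    [3:1,2]


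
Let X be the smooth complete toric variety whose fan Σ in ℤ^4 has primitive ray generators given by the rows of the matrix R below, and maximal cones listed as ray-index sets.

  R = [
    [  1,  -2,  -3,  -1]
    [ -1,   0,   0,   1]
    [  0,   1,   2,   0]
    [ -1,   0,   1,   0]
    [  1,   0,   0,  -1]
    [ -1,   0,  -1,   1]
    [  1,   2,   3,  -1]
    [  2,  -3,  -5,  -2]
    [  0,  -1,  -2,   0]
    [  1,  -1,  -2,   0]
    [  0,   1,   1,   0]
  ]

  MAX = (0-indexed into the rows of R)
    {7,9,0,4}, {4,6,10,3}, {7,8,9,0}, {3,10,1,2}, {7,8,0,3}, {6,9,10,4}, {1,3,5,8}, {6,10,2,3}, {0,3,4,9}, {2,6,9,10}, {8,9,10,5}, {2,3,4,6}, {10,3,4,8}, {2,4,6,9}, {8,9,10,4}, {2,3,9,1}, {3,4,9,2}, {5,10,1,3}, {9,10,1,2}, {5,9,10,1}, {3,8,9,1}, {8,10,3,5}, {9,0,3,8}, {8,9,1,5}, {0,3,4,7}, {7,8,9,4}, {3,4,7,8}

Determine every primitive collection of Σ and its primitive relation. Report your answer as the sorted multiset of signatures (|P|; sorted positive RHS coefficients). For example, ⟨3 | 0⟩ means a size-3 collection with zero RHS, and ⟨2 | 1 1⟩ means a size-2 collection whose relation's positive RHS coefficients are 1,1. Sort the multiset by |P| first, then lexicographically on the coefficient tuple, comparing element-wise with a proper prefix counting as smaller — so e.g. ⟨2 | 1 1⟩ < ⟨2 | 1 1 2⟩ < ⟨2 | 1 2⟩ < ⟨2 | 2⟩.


Minimal non-faces — 25 found among 11 rays, 27 max cones:

  P={1,4}:  v_{1} + v_{4} = 0 — sig = ⟨2 | 0⟩
  P={2,8}:  v_{2} + v_{8} = 0 — sig = ⟨2 | 0⟩
  P={0,10}:  v_{0} + v_{10} = v_{4} + v_{8} — sig = ⟨2 | 1 1⟩
  P={1,6}:  v_{1} + v_{6} = v_{2} + v_{10} — sig = ⟨2 | 1 1⟩
  P={1,7}:  v_{1} + v_{7} = v_{0} + v_{8} — sig = ⟨2 | 1 1⟩
  P={2,5}:  v_{2} + v_{5} = v_{1} + v_{10} — sig = ⟨2 | 1 1⟩
  P={2,7}:  v_{2} + v_{7} = v_{0} + v_{4} — sig = ⟨2 | 1 1⟩
  P={4,5}:  v_{4} + v_{5} = v_{8} + v_{10} — sig = ⟨2 | 1 1⟩
  P={6,8}:  v_{6} + v_{8} = v_{4} + v_{10} — sig = ⟨2 | 1 1⟩
  P={0,1}:  v_{0} + v_{1} = v_{3} + v_{8} + v_{9} — sig = ⟨2 | 1 1 1⟩
  P={0,2}:  v_{0} + v_{2} = v_{3} + v_{4} + v_{9} — sig = ⟨2 | 1 1 1⟩
  P={5,7}:  v_{5} + v_{7} = v_{4} + 3·v_{8} — sig = ⟨2 | 1 3⟩
  P={6,7}:  v_{6} + v_{7} = 3·v_{4} + v_{8} — sig = ⟨2 | 1 3⟩
  P={0,5}:  v_{0} + v_{5} = 2·v_{8} — sig = ⟨2 | 2⟩
  P={0,6}:  v_{0} + v_{6} = 2·v_{4} — sig = ⟨2 | 2⟩
  P={5,6}:  v_{5} + v_{6} = 2·v_{10} — sig = ⟨2 | 2⟩
  P={7,10}:  v_{7} + v_{10} = 2·v_{4} + 2·v_{8} — sig = ⟨2 | 2 2⟩
  P={3,9,10}:  v_{3} + v_{9} + v_{10} = 0 — sig = ⟨3 | 0⟩
  P={0,4,8}:  v_{0} + v_{4} + v_{8} = v_{7} — sig = ⟨3 | 1⟩
  P={1,8,10}:  v_{1} + v_{8} + v_{10} = v_{5} — sig = ⟨3 | 1⟩
  P={2,4,10}:  v_{2} + v_{4} + v_{10} = v_{6} — sig = ⟨3 | 1⟩
  P={3,5,9}:  v_{3} + v_{5} + v_{9} = v_{1} + v_{8} — sig = ⟨3 | 1 1⟩
  P={3,6,9}:  v_{3} + v_{6} + v_{9} = v_{2} + v_{4} — sig = ⟨3 | 1 1⟩
  P={3,7,9}:  v_{3} + v_{7} + v_{9} = 2·v_{0} — sig = ⟨3 | 2⟩
  P={3,4,8,9}:  v_{3} + v_{4} + v_{8} + v_{9} = v_{0} — sig = ⟨4 | 1⟩

Sorted signature multiset PRS(X):
    |P|=2: 17 collections, coeffs (), (), (1,1), (1,1), (1,1), (1,1), (1,1), (1,1), (1,1), (1,1,1), (1,1,1), (1,3), (1,3), (2), (2), (2), (2,2)
    |P|=3: 7 collections, coeffs (), (1), (1), (1), (1,1), (1,1), (2)
    |P|=4: 1 collection, coeffs (1)


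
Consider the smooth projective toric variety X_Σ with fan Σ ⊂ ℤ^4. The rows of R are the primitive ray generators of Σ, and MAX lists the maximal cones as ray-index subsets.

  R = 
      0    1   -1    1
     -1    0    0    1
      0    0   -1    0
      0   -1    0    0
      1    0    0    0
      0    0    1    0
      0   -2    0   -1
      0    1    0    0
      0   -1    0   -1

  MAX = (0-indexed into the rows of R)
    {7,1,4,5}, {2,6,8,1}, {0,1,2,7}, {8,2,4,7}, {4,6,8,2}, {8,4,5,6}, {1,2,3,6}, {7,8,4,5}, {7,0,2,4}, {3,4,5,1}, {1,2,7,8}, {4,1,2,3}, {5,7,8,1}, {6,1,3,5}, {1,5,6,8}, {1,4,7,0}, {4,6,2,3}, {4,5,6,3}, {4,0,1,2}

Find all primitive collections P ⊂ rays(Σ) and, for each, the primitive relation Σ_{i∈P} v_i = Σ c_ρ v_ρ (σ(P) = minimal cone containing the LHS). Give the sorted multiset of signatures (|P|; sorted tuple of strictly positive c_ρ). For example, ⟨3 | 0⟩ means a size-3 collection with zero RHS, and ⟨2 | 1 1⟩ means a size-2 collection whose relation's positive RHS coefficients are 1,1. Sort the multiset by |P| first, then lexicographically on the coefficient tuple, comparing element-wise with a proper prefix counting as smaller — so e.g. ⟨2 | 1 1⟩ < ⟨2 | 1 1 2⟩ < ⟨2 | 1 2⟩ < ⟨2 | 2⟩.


Σ has 11 primitive collections:

  {2,5}:  v_{2} + v_{5} = 0 — sig = ⟨2 | 0⟩
  {3,7}:  v_{3} + v_{7} = 0 — sig = ⟨2 | 0⟩
  {0,8}:  v_{0} + v_{8} = v_{2} — sig = ⟨2 | 1⟩
  {3,8}:  v_{3} + v_{8} = v_{6} — sig = ⟨2 | 1⟩
  {6,7}:  v_{6} + v_{7} = v_{8} — sig = ⟨2 | 1⟩
  {0,6}:  v_{0} + v_{6} = v_{2} + v_{3} — sig = ⟨2 | 1 1⟩
  {0,3}:  v_{0} + v_{3} = v_{1} + v_{2} + v_{4} — sig = ⟨2 | 1 1 1⟩
  {0,5}:  v_{0} + v_{5} = v_{1} + v_{4} + v_{7} — sig = ⟨2 | 1 1 1⟩
  {1,4,8}:  v_{1} + v_{4} + v_{8} = v_{3} — sig = ⟨3 | 1⟩
  {1,4,6}:  v_{1} + v_{4} + v_{6} = 2·v_{3} — sig = ⟨3 | 2⟩
  {1,2,4,7}:  v_{1} + v_{2} + v_{4} + v_{7} = v_{0} — sig = ⟨4 | 1⟩

Signatures (|P|; sorted positive RHS coefficients), sorted:
    |P|=2: 8 collections, coeffs (), (), (1), (1), (1), (1,1), (1,1,1), (1,1,1)
    |P|=3: 2 collections, coeffs (1), (2)
    |P|=4: 1 collection, coeffs (1)


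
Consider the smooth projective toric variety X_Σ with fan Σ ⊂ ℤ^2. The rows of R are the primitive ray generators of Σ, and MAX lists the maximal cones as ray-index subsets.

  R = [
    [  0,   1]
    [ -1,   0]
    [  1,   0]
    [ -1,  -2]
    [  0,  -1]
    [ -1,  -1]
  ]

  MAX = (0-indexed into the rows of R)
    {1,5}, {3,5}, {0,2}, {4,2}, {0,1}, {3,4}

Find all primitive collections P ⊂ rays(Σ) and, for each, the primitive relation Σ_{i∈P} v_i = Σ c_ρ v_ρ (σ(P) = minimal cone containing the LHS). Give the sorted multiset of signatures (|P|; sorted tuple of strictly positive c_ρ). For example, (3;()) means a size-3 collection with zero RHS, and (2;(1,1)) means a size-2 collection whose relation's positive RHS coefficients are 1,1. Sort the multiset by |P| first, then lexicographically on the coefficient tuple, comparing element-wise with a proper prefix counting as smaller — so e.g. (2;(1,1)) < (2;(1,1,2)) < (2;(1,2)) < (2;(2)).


Primitive collections (9):

  P={0,4}:  v_{0} + v_{4} = 0  ⇒ sig = (2;())
  P={1,2}:  v_{1} + v_{2} = 0  ⇒ sig = (2;())
  P={0,3}:  v_{0} + v_{3} = v_{5}  ⇒ sig = (2;(1))
  P={0,5}:  v_{0} + v_{5} = v_{1}  ⇒ sig = (2;(1))
  P={1,4}:  v_{1} + v_{4} = v_{5}  ⇒ sig = (2;(1))
  P={2,5}:  v_{2} + v_{5} = v_{4}  ⇒ sig = (2;(1))
  P={4,5}:  v_{4} + v_{5} = v_{3}  ⇒ sig = (2;(1))
  P={1,3}:  v_{1} + v_{3} = 2·v_{5}  ⇒ sig = (2;(2))
  P={2,3}:  v_{2} + v_{3} = 2·v_{4}  ⇒ sig = (2;(2))

Signatures (|P|; sorted positive RHS coefficients), sorted:
{ (2;()) ×2,  (2;(1)) ×5,  (2;(2)) ×2 }


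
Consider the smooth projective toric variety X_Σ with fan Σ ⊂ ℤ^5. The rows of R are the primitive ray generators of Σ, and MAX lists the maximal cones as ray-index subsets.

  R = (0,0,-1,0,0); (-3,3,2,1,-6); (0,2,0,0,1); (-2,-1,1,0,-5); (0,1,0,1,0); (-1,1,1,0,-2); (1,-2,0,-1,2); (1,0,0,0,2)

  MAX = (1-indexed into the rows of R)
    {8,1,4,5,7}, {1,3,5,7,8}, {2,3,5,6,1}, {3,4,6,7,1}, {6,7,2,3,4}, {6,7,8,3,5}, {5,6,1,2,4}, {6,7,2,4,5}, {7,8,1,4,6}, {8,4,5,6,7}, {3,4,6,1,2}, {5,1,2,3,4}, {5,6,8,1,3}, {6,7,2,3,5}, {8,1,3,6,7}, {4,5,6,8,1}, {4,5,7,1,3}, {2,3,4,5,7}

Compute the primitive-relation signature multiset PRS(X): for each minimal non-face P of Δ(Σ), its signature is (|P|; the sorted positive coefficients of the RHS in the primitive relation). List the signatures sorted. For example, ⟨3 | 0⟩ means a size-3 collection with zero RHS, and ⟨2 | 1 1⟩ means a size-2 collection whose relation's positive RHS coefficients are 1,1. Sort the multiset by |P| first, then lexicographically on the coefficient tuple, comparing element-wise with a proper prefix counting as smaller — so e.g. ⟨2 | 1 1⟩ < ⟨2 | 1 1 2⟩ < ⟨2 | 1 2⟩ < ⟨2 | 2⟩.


5 minimal non-faces of Δ(Σ) (on 8 rays):

  {2,8}:  v_{2} + v_{8} = v_{5} + 2·v_{6}  →  sig = ⟨2 | 1 2⟩
  {3,4,8}:  v_{3} + v_{4} + v_{8} = v_{6}  →  sig = ⟨3 | 1⟩
  {1,2,7}:  v_{1} + v_{2} + v_{7} = v_{3} + v_{4}  →  sig = ⟨3 | 1 1⟩
  {1,5,6,7}:  v_{1} + v_{5} + v_{6} + v_{7} = 0  →  sig = ⟨4 | 0⟩
  {3,4,5,6}:  v_{3} + v_{4} + v_{5} + v_{6} = v_{2}  →  sig = ⟨4 | 1⟩

Sorted signature multiset PRS(X):
    ⟨2 | 1 2⟩
    ⟨3 | 1⟩
    ⟨3 | 1 1⟩
    ⟨4 | 0⟩
    ⟨4 | 1⟩


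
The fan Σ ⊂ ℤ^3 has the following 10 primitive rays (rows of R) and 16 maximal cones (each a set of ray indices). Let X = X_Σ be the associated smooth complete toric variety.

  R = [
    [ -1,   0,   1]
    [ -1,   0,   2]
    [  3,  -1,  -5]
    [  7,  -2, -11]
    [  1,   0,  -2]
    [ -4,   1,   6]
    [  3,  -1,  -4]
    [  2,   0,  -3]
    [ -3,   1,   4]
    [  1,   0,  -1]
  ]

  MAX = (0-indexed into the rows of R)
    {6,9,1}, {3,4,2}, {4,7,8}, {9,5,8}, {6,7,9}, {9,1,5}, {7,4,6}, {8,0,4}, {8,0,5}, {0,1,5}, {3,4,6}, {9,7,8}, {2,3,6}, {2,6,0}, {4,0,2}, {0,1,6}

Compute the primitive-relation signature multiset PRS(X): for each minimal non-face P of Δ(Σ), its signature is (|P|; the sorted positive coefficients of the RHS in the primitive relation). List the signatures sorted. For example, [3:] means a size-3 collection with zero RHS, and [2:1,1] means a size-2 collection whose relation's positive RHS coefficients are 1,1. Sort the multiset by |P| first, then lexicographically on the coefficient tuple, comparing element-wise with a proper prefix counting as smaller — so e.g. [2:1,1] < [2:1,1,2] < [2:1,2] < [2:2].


23 minimal non-faces of Δ(Σ) (on 10 rays):

  P = {0,9}:  v_{0} + v_{9} = 0 ; sig = [2:]
  P = {1,4}:  v_{1} + v_{4} = 0 ; sig = [2:]
  P = {6,8}:  v_{6} + v_{8} = 0 ; sig = [2:]
  P = {0,7}:  v_{0} + v_{7} = v_{4} ; sig = [2:1]
  P = {1,7}:  v_{1} + v_{7} = v_{9} ; sig = [2:1]
  P = {1,8}:  v_{1} + v_{8} = v_{5} ; sig = [2:1]
  P = {2,5}:  v_{2} + v_{5} = v_{0} ; sig = [2:1]
  P = {3,5}:  v_{3} + v_{5} = v_{2} ; sig = [2:1]
  P = {4,5}:  v_{4} + v_{5} = v_{8} ; sig = [2:1]
  P = {4,9}:  v_{4} + v_{9} = v_{7} ; sig = [2:1]
  P = {5,6}:  v_{5} + v_{6} = v_{1} ; sig = [2:1]
  P = {1,2}:  v_{1} + v_{2} = v_{0} + v_{6} ; sig = [2:1,1]
  P = {1,3}:  v_{1} + v_{3} = v_{2} + v_{6} ; sig = [2:1,1]
  P = {2,8}:  v_{2} + v_{8} = v_{0} + v_{4} ; sig = [2:1,1]
  P = {2,9}:  v_{2} + v_{9} = v_{4} + v_{6} ; sig = [2:1,1]
  P = {3,8}:  v_{3} + v_{8} = v_{2} + v_{4} ; sig = [2:1,1]
  P = {5,7}:  v_{5} + v_{7} = v_{8} + v_{9} ; sig = [2:1,1]
  P = {2,7}:  v_{2} + v_{7} = 2·v_{4} + v_{6} ; sig = [2:1,2]
  P = {0,3}:  v_{0} + v_{3} = 2·v_{2} ; sig = [2:2]
  P = {3,9}:  v_{3} + v_{9} = 2·v_{4} + 2·v_{6} ; sig = [2:2,2]
  P = {3,7}:  v_{3} + v_{7} = 3·v_{4} + 2·v_{6} ; sig = [2:2,3]
  P = {0,4,6}:  v_{0} + v_{4} + v_{6} = v_{2} ; sig = [3:1]
  P = {2,4,6}:  v_{2} + v_{4} + v_{6} = v_{3} ; sig = [3:1]

so the primitive-relation signature multiset is
    |P|=2: 21 collections, coeffs (), (), (), (1), (1), (1), (1), (1), (1), (1), (1), (1,1), (1,1), (1,1), (1,1), (1,1), (1,1), (1,2), (2), (2,2), (2,3)
    |P|=3: 2 collections, coeffs (1), (1)


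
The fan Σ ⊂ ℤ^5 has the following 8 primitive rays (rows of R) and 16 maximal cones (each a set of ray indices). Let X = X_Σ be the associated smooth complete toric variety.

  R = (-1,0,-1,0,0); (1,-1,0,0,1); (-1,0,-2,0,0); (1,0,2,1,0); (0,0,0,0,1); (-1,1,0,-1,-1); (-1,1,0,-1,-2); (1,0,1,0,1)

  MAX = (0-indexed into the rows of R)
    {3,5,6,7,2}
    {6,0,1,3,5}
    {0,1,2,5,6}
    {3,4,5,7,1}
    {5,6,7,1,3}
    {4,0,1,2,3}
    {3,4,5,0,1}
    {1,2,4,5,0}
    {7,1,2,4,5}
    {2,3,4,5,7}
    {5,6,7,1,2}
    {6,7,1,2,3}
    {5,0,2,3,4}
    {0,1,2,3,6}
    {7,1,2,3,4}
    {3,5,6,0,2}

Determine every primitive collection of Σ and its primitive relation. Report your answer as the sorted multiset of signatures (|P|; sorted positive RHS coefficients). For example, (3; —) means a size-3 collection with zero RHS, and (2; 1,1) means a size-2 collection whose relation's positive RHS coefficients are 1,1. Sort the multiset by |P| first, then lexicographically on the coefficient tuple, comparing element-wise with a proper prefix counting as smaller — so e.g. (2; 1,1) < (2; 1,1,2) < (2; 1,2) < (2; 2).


Δ(Σ) — 8 vertices, 3 min non-faces:

  P = {0,7}:  v_{0} + v_{7} = v_{4}  →  sig = (2; 1)
  P = {4,6}:  v_{4} + v_{6} = v_{5}  →  sig = (2; 1)
  P = {1,2,3,5}:  v_{1} + v_{2} + v_{3} + v_{5} = 0  →  sig = (4; —)

so the primitive-relation signature multiset is
[(2; 1), (2; 1), (4; —)]
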